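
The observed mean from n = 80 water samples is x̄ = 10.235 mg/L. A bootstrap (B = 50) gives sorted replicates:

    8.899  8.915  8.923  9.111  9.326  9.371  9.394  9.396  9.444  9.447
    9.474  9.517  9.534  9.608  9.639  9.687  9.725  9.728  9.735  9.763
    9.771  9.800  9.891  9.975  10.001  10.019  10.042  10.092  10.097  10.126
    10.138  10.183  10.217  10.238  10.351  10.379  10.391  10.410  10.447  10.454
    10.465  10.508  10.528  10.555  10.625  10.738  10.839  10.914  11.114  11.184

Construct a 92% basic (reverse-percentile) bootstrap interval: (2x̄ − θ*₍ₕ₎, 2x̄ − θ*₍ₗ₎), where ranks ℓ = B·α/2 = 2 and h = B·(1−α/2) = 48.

Percentile endpoints at ranks 2 and 48: θ*₍2₎ = 8.915, θ*₍48₎ = 10.914.
Basic interval reflects these around x̄:
  lower = 2 × 10.235 − 10.914 = 9.556
  upper = 2 × 10.235 − 8.915 = 11.555

(9.556, 11.555)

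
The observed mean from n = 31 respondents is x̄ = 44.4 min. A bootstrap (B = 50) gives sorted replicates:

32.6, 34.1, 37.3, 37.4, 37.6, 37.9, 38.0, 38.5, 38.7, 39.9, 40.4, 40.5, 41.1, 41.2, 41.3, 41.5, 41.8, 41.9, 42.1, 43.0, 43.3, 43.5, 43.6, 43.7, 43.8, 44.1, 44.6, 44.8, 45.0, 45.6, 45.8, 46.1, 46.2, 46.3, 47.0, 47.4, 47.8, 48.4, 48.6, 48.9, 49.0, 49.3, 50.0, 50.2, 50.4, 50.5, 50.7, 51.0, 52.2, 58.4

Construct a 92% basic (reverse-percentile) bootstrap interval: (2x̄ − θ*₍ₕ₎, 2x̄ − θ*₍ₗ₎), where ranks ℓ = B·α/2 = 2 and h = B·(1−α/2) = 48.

(37.8, 54.7)

Percentile endpoints at ranks 2 and 48: θ*₍2₎ = 34.1, θ*₍48₎ = 51.0.
Basic interval reflects these around x̄:
  lower = 2 × 44.4 − 51.0 = 37.8
  upper = 2 × 44.4 − 34.1 = 54.7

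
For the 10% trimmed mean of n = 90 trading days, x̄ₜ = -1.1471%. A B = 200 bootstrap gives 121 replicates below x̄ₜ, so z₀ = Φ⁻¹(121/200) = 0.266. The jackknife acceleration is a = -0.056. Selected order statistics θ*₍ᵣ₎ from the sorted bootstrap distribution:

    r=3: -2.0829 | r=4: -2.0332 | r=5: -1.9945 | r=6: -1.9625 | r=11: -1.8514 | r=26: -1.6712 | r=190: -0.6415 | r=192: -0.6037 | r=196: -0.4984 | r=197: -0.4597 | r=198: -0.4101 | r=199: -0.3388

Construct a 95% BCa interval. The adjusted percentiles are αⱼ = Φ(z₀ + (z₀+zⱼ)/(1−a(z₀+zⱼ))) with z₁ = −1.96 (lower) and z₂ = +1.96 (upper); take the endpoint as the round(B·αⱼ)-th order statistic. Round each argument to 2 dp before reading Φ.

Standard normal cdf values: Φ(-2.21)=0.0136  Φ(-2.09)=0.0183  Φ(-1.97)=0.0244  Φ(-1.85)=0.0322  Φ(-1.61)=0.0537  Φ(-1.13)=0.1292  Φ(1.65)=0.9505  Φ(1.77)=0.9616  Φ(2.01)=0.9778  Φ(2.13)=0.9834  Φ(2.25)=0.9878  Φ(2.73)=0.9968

Lower: z₀ + z₁ = 0.266 + (-1.960) = -1.694; 1 − a(z₀+z₁) = 1 − (-0.056)(-1.694) = 0.9051; argument = 0.266 + (-1.694)/0.9051 = -1.6055 → -1.61.
α₁ = Φ(-1.61) = 0.0537; rank = round(200 × 0.0537) = 11; θ*₍11₎ = -1.8514.
Upper: z₀ + z₂ = 2.226; 1 − a(z₀+z₂) = 1.1247; argument = 2.2453 → 2.25; α₂ = 0.9878; rank = 198; θ*₍198₎ = -0.4101.

(-1.8514, -0.4101)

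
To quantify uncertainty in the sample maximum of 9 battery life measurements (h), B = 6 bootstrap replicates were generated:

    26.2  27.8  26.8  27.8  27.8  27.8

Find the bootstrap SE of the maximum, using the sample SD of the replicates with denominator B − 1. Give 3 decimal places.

Bootstrap SE is the standard deviation of the 6 replicate maximums.
Mean of replicates: (26.2 + 27.8 + 26.8 + 27.8 + 27.8 + 27.8) / 6 = 164.2000 / 6 = 27.3667
Sum of squared deviations: (−1.1667)² + (+0.4333)² + (−0.5667)² + (+0.4333)² + (+0.4333)² + (+0.4333)² = 2.4333
Variance = 2.4333 / 5 = 0.4867
SE* = √0.4867

SE* = 0.698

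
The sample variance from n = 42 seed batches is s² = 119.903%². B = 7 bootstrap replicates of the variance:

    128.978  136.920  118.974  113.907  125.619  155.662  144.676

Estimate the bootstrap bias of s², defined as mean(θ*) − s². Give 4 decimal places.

mean(θ*) = (128.978 + 136.920 + 118.974 + 113.907 + 125.619 + 155.662 + 144.676) / 7 = 132.10514
bias = 132.10514 − 119.903

bias = +12.2021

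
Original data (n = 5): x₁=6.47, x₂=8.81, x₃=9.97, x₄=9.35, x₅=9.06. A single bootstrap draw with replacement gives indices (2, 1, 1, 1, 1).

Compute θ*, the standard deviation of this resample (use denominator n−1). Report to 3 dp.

Resample values: 8.81, 6.47, 6.47, 6.47, 6.47.
Mean = 6.9380; sum of squared deviations = 4.3805
s² = 4.3805 / 4 = 1.0951
s = √1.0951 = 1.046

θ* = 1.046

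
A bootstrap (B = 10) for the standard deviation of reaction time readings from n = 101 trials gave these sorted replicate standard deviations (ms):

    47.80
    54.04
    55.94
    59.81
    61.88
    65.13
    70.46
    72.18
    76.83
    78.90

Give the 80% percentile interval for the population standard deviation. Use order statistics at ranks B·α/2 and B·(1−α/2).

(47.80, 76.83)

α = 0.20; lower rank = 10 × 0.100 = 1; upper rank = 10 × 0.900 = 9.
The 1st smallest replicate is 47.80; the 9th is 76.83.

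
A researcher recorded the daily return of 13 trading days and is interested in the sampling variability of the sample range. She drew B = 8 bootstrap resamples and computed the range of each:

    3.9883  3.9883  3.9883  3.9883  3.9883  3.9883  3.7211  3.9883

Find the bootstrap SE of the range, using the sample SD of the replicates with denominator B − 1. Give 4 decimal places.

Bootstrap SE is the standard deviation of the 8 replicate ranges.
Mean of replicates: (3.9883 + 3.9883 + 3.9883 + 3.9883 + 3.9883 + 3.9883 + 3.7211 + 3.9883) / 8 = 31.639200 / 8 = 3.954900
Sum of squared deviations: (+0.033400)² + (+0.033400)² + (+0.033400)² + (+0.033400)² + (+0.033400)² + (+0.033400)² + (−0.233800)² + (+0.033400)² = 0.062471
Variance = 0.062471 / 7 = 0.008924
SE* = √0.008924

SE* = 0.0945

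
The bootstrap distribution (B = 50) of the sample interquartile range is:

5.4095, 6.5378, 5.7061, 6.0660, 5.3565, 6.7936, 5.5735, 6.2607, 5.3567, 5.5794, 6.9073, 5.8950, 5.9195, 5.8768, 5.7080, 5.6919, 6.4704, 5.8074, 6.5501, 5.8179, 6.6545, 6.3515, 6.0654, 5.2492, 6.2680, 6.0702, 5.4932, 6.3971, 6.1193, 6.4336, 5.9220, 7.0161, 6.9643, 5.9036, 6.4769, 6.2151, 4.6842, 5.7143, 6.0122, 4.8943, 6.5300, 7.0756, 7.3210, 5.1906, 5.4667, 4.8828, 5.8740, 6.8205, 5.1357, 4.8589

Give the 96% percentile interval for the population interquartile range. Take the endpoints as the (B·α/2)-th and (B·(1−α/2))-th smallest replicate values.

(4.6842, 7.0756)

Sorted replicates: 4.6842, 4.8589, 4.8828, 4.8943, 5.1357, 5.1906, 5.2492, 5.3565, 5.3567, 5.4095, 5.4667, 5.4932, 5.5735, 5.5794, 5.6919, 5.7061, 5.7080, 5.7143, 5.8074, 5.8179, 5.8740, 5.8768, 5.8950, 5.9036, 5.9195, 5.9220, 6.0122, 6.0654, 6.0660, 6.0702, 6.1193, 6.2151, 6.2607, 6.2680, 6.3515, 6.3971, 6.4336, 6.4704, 6.4769, 6.5300, 6.5378, 6.5501, 6.6545, 6.7936, 6.8205, 6.9073, 6.9643, 7.0161, 7.0756, 7.3210
α = 0.04; lower rank = 50 × 0.020 = 1; upper rank = 50 × 0.980 = 49.
The 1st smallest replicate is 4.6842; the 49th is 7.0756.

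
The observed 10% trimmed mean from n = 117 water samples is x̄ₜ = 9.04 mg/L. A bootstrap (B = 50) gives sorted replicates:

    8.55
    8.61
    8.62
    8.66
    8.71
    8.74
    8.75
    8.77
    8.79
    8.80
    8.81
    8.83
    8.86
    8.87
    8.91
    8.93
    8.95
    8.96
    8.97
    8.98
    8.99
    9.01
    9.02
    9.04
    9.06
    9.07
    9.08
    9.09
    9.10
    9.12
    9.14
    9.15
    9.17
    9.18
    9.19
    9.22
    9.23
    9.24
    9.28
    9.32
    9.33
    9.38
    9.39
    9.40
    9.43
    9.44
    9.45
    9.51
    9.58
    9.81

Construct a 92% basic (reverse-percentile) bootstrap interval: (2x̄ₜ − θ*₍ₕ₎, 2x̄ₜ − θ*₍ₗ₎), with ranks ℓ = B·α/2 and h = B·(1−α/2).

Percentile endpoints at ranks 2 and 48: θ*₍2₎ = 8.61, θ*₍48₎ = 9.51.
Basic interval reflects these around x̄ₜ:
  lower = 2 × 9.04 − 9.51 = 8.57
  upper = 2 × 9.04 − 8.61 = 9.47

(8.57, 9.47)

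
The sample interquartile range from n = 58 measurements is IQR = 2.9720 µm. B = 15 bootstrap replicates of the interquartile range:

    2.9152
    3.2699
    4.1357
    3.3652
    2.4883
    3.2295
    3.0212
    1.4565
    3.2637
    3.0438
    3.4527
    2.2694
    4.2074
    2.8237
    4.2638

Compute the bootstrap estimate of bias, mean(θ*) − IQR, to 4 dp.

bias = +0.1751

mean(θ*) = (2.9152 + 3.2699 + 4.1357 + 3.3652 + 2.4883 + 3.2295 + 3.0212 + 1.4565 + 3.2637 + 3.0438 + 3.4527 + 2.2694 + 4.2074 + 2.8237 + 4.2638) / 15 = 3.14707
bias = 3.14707 − 2.9720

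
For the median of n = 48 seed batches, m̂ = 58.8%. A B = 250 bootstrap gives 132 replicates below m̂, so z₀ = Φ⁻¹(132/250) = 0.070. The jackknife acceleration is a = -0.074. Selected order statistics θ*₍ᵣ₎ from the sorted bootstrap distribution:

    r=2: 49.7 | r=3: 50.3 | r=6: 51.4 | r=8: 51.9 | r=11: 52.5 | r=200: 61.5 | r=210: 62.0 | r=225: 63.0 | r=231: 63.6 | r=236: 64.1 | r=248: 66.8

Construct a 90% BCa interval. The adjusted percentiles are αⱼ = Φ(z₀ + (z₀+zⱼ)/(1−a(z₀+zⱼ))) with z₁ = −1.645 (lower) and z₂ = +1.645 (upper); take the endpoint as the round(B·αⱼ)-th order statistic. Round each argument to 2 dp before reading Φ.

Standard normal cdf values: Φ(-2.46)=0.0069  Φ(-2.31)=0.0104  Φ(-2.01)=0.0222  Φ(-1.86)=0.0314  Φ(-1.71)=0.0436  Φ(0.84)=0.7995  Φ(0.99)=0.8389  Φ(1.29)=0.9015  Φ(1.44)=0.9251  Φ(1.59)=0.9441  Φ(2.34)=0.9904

Lower: z₀ + z₁ = 0.070 + (-1.645) = -1.575; 1 − a(z₀+z₁) = 1 − (-0.074)(-1.575) = 0.8835; argument = 0.070 + (-1.575)/0.8835 = -1.7128 → -1.71.
α₁ = Φ(-1.71) = 0.0436; rank = round(250 × 0.0436) = 11; θ*₍11₎ = 52.5.
Upper: z₀ + z₂ = 1.715; 1 − a(z₀+z₂) = 1.1269; argument = 1.5919 → 1.59; α₂ = 0.9441; rank = 236; θ*₍236₎ = 64.1.

(52.5, 64.1)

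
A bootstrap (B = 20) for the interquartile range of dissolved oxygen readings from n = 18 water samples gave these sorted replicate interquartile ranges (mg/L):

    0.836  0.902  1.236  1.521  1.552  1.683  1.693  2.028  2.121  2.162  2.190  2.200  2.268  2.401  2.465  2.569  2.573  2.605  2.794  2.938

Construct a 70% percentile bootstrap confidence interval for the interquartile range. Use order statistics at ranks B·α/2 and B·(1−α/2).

(1.236, 2.573)

α = 0.30; lower rank = 20 × 0.150 = 3; upper rank = 20 × 0.850 = 17.
The 3rd smallest replicate is 1.236; the 17th is 2.573.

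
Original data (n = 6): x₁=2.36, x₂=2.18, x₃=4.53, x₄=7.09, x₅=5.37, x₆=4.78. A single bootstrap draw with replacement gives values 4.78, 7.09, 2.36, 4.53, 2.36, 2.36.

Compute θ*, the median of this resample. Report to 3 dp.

Sorted: 2.36, 2.36, 2.36, 4.53, 4.78, 7.09
Median = average of the two middle values = 3.445

θ* = 3.445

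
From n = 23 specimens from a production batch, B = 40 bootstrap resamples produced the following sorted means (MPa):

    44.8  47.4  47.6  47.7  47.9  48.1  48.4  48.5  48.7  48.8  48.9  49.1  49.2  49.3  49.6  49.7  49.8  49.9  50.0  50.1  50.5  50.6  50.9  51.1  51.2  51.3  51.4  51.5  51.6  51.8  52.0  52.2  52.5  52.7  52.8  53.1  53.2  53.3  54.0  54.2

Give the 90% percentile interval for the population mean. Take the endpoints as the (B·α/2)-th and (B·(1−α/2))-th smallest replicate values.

(47.4, 53.3)

α = 0.10; lower rank = 40 × 0.050 = 2; upper rank = 40 × 0.950 = 38.
The 2nd smallest replicate is 47.4; the 38th is 53.3.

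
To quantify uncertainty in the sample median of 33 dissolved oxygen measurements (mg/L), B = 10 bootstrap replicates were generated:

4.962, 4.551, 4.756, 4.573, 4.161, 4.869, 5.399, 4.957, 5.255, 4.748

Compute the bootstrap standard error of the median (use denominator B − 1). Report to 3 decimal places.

Bootstrap SE is the standard deviation of the 10 replicate medians.
Mean of replicates: (4.962 + 4.551 + 4.756 + 4.573 + 4.161 + 4.869 + 5.399 + 4.957 + 5.255 + 4.748) / 10 = 48.2310 / 10 = 4.8231
Sum of squared deviations: (+0.1389)² + (−0.2721)² + (−0.0671)² + (−0.2501)² + (−0.6621)² + (+0.0459)² + (+0.5759)² + (+0.1339)² + (+0.4319)² + (−0.0751)² = 1.1426
Variance = 1.1426 / 9 = 0.1270
SE* = √0.1270

SE* = 0.356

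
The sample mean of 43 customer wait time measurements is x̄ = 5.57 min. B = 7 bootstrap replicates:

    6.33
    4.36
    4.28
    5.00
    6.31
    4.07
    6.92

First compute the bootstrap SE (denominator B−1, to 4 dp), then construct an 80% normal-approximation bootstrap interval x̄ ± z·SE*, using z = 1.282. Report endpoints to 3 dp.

(4.069, 7.071)

Mean of replicates = 5.3243; sum of squared deviations = 8.2282; SE* = √(8.2282/6) = 1.1711
Margin = 1.282 × 1.1711 = 1.5014
Interval: 5.57 ± 1.5014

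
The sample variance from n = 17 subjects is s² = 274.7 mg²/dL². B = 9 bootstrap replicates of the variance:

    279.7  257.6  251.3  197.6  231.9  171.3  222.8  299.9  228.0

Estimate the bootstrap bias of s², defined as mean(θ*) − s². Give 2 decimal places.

mean(θ*) = (279.7 + 257.6 + 251.3 + 197.6 + 231.9 + 171.3 + 222.8 + 299.9 + 228.0) / 9 = 237.789
bias = 237.789 − 274.7

bias = −36.91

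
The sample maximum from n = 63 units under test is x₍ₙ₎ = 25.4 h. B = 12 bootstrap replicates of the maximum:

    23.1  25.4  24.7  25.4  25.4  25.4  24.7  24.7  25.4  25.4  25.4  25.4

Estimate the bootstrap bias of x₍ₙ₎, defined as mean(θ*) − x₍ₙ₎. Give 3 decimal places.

mean(θ*) = (23.1 + 25.4 + 24.7 + 25.4 + 25.4 + 25.4 + 24.7 + 24.7 + 25.4 + 25.4 + 25.4 + 25.4) / 12 = 25.0333
bias = 25.0333 − 25.4

bias = −0.367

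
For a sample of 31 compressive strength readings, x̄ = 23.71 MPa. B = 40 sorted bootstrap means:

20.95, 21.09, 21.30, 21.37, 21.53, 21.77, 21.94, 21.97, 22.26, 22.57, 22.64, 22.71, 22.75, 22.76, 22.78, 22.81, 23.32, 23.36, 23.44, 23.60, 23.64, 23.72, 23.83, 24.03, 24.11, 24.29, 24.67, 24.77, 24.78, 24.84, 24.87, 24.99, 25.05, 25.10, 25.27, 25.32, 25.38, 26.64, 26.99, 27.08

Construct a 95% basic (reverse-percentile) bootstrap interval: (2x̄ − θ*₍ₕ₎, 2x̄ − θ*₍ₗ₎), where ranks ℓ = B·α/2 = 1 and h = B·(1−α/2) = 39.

Percentile endpoints at ranks 1 and 39: θ*₍1₎ = 20.95, θ*₍39₎ = 26.99.
Basic interval reflects these around x̄:
  lower = 2 × 23.71 − 26.99 = 20.43
  upper = 2 × 23.71 − 20.95 = 26.47

(20.43, 26.47)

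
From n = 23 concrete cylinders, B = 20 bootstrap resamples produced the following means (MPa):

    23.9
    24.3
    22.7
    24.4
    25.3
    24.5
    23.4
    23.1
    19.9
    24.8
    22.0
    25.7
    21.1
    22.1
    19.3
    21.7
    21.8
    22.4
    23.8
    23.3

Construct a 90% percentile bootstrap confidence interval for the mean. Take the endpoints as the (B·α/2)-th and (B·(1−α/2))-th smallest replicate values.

Sorted replicates: 19.3, 19.9, 21.1, 21.7, 21.8, 22.0, 22.1, 22.4, 22.7, 23.1, 23.3, 23.4, 23.8, 23.9, 24.3, 24.4, 24.5, 24.8, 25.3, 25.7
α = 0.10; lower rank = 20 × 0.050 = 1; upper rank = 20 × 0.950 = 19.
The 1st smallest replicate is 19.3; the 19th is 25.3.

(19.3, 25.3)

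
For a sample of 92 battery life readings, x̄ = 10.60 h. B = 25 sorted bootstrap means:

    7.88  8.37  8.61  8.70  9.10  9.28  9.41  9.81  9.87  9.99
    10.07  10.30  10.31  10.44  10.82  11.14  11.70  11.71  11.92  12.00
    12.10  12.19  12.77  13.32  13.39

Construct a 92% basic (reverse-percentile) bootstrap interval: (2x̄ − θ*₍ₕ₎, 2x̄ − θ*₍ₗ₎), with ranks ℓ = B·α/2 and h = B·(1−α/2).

Percentile endpoints at ranks 1 and 24: θ*₍1₎ = 7.88, θ*₍24₎ = 13.32.
Basic interval reflects these around x̄:
  lower = 2 × 10.60 − 13.32 = 7.88
  upper = 2 × 10.60 − 7.88 = 13.32

(7.88, 13.32)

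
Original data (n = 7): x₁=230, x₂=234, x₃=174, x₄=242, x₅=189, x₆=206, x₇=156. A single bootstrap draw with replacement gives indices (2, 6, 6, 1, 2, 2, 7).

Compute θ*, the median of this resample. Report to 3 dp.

θ* = 230.000

Resample values: 234, 206, 206, 230, 234, 234, 156.
Sorted: 156, 206, 206, 230, 234, 234, 234
Median = middle value = 230.000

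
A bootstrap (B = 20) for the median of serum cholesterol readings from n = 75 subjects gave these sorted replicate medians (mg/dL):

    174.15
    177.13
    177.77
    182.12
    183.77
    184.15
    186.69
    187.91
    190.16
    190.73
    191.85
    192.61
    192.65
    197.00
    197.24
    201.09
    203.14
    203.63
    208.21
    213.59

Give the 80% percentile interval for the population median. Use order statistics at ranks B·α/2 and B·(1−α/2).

(177.13, 203.63)

α = 0.20; lower rank = 20 × 0.100 = 2; upper rank = 20 × 0.900 = 18.
The 2nd smallest replicate is 177.13; the 18th is 203.63.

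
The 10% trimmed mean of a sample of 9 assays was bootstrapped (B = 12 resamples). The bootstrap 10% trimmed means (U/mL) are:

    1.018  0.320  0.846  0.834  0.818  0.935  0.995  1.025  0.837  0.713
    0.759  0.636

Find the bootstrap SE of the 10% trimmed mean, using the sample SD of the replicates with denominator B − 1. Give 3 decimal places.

Bootstrap SE is the standard deviation of the 12 replicate 10% trimmed means.
Mean of replicates: (1.018 + 0.320 + 0.846 + 0.834 + 0.818 + 0.935 + 0.995 + 1.025 + 0.837 + 0.713 + 0.759 + 0.636) / 12 = 9.7360 / 12 = 0.8113
Sum of squared deviations: (+0.2067)² + (−0.4913)² + (+0.0347)² + (+0.0227)² + (+0.0067)² + (+0.1237)² + (+0.1837)² + (+0.2137)² + (+0.0257)² + (−0.0983)² + (−0.0523)² + (−0.1753)² = 0.4244
Variance = 0.4244 / 11 = 0.0386
SE* = √0.0386

SE* = 0.196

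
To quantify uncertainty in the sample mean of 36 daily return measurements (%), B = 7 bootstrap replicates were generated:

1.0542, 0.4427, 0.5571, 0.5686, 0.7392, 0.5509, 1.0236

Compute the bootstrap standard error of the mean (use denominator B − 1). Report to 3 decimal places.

Bootstrap SE is the standard deviation of the 7 replicate means.
Mean of replicates: (1.0542 + 0.4427 + 0.5571 + 0.5686 + 0.7392 + 0.5509 + 1.0236) / 7 = 4.93630 / 7 = 0.70519
Sum of squared deviations: (+0.34901)² + (−0.26249)² + (−0.14809)² + (−0.13659)² + (+0.03401)² + (−0.15429)² + (+0.31841)² = 0.35764
Variance = 0.35764 / 6 = 0.05961
SE* = √0.05961

SE* = 0.244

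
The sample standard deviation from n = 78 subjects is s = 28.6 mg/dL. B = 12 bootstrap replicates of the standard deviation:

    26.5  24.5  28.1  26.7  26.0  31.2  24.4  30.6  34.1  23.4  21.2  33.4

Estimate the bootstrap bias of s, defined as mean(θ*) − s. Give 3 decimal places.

bias = −1.092

mean(θ*) = (26.5 + 24.5 + 28.1 + 26.7 + 26.0 + 31.2 + 24.4 + 30.6 + 34.1 + 23.4 + 21.2 + 33.4) / 12 = 27.5083
bias = 27.5083 − 28.6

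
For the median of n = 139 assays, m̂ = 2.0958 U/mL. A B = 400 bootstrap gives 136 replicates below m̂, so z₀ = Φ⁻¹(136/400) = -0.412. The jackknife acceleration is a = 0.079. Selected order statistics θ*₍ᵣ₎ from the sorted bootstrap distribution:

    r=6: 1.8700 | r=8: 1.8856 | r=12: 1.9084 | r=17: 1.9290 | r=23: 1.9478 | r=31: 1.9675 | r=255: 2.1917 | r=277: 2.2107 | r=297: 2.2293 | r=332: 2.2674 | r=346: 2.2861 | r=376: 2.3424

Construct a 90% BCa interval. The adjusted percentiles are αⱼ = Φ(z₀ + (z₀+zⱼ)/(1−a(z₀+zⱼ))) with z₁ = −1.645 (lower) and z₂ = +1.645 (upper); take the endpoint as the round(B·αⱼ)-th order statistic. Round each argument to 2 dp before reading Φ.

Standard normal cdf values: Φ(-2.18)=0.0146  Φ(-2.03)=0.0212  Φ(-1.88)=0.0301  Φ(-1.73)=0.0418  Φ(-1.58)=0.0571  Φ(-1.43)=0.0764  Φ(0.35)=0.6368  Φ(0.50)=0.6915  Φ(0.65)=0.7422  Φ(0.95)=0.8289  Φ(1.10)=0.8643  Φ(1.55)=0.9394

Lower: z₀ + z₁ = -0.412 + (-1.645) = -2.057; 1 − a(z₀+z₁) = 1 − (0.079)(-2.057) = 1.1625; argument = -0.412 + (-2.057)/1.1625 = -2.1815 → -2.18.
α₁ = Φ(-2.18) = 0.0146; rank = round(400 × 0.0146) = 6; θ*₍6₎ = 1.8700.
Upper: z₀ + z₂ = 1.233; 1 − a(z₀+z₂) = 0.9026; argument = 0.9541 → 0.95; α₂ = 0.8289; rank = 332; θ*₍332₎ = 2.2674.

(1.8700, 2.2674)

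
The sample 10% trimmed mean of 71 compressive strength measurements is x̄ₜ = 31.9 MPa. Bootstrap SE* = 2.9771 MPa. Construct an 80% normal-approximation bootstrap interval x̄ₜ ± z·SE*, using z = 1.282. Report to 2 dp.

(28.08, 35.72)

Margin = 1.282 × 2.9771 = 3.817
Interval: 31.9 ± 3.817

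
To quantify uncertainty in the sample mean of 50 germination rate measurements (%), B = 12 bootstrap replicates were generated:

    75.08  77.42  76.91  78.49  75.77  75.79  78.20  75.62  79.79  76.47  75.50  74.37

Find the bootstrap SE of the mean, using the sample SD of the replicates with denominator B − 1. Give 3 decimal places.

SE* = 1.592

Bootstrap SE is the standard deviation of the 12 replicate means.
Mean of replicates: (75.08 + 77.42 + 76.91 + 78.49 + 75.77 + 75.79 + 78.20 + 75.62 + 79.79 + 76.47 + 75.50 + 74.37) / 12 = 919.4100 / 12 = 76.6175
Sum of squared deviations: (−1.5375)² + (+0.8025)² + (+0.2925)² + (+1.8725)² + (−0.8475)² + (−0.8275)² + (+1.5825)² + (−0.9975)² + (+3.1725)² + (−0.1475)² + (−1.1175)² + (−2.2475)² = 27.8886
Variance = 27.8886 / 11 = 2.5353
SE* = √2.5353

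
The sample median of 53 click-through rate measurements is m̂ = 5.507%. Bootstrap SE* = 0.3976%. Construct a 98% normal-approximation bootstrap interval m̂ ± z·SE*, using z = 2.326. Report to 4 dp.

(4.5822, 6.4318)

Margin = 2.326 × 0.3976 = 0.92482
Interval: 5.507 ± 0.92482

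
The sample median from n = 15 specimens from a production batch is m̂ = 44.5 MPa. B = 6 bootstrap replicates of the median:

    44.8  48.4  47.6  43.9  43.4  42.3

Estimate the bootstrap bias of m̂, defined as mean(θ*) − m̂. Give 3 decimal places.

mean(θ*) = (44.8 + 48.4 + 47.6 + 43.9 + 43.4 + 42.3) / 6 = 45.0667
bias = 45.0667 − 44.5

bias = +0.567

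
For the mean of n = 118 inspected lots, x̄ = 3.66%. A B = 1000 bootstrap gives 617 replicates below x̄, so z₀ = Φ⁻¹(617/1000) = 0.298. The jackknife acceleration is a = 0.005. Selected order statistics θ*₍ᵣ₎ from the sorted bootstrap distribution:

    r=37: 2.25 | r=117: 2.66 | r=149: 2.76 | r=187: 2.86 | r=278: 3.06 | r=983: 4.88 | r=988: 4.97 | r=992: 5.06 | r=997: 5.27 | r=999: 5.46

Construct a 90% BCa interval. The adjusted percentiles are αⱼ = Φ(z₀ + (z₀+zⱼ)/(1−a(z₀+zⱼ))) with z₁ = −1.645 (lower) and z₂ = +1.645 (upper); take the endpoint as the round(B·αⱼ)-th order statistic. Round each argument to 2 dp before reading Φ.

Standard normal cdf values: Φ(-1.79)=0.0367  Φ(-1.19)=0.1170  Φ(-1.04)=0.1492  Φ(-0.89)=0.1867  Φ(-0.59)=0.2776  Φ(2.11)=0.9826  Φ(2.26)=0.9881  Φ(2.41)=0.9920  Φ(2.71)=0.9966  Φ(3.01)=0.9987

(2.76, 4.97)

Lower: z₀ + z₁ = 0.298 + (-1.645) = -1.347; 1 − a(z₀+z₁) = 1 − (0.005)(-1.347) = 1.0067; argument = 0.298 + (-1.347)/1.0067 = -1.0400 → -1.04.
α₁ = Φ(-1.04) = 0.1492; rank = round(1000 × 0.1492) = 149; θ*₍149₎ = 2.76.
Upper: z₀ + z₂ = 1.943; 1 − a(z₀+z₂) = 0.9903; argument = 2.2601 → 2.26; α₂ = 0.9881; rank = 988; θ*₍988₎ = 4.97.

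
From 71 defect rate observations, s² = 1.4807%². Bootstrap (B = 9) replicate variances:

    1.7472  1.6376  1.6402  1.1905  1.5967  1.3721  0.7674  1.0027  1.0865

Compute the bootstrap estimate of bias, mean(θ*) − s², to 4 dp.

bias = −0.1428

mean(θ*) = (1.7472 + 1.6376 + 1.6402 + 1.1905 + 1.5967 + 1.3721 + 0.7674 + 1.0027 + 1.0865) / 9 = 1.33788
bias = 1.33788 − 1.4807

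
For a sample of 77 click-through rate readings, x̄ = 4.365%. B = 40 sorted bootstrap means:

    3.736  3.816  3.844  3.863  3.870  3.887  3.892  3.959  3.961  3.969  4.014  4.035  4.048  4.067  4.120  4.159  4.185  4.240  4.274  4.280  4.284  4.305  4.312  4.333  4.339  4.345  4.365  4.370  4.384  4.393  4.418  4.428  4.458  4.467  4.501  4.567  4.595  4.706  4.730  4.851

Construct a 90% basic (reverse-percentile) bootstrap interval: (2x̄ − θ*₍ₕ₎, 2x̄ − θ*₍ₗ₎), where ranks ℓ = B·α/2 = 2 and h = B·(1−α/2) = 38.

(4.024, 4.914)

Percentile endpoints at ranks 2 and 38: θ*₍2₎ = 3.816, θ*₍38₎ = 4.706.
Basic interval reflects these around x̄:
  lower = 2 × 4.365 − 4.706 = 4.024
  upper = 2 × 4.365 − 3.816 = 4.914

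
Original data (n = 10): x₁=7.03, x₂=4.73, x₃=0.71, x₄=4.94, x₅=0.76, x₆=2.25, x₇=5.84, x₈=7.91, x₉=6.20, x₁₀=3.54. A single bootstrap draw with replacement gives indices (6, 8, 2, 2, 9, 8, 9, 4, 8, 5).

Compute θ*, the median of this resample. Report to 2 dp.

Resample values: 2.25, 7.91, 4.73, 4.73, 6.20, 7.91, 6.20, 4.94, 7.91, 0.76.
Sorted: 0.76, 2.25, 4.73, 4.73, 4.94, 6.20, 6.20, 7.91, 7.91, 7.91
Median = average of the two middle values = 5.57

θ* = 5.57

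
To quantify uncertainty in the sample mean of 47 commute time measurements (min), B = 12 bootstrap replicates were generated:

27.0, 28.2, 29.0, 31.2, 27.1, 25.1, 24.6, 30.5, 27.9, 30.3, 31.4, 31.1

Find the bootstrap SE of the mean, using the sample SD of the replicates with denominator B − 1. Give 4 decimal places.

SE* = 2.3591

Bootstrap SE is the standard deviation of the 12 replicate means.
Mean of replicates: (27.0 + 28.2 + 29.0 + 31.2 + 27.1 + 25.1 + 24.6 + 30.5 + 27.9 + 30.3 + 31.4 + 31.1) / 12 = 343.40000 / 12 = 28.61667
Sum of squared deviations: (−1.61667)² + (−0.41667)² + (+0.38333)² + (+2.58333)² + (−1.51667)² + (−3.51667)² + (−4.01667)² + (+1.88333)² + (−0.71667)² + (+1.68333)² + (+2.78333)² + (+2.48333)² = 61.21667
Variance = 61.21667 / 11 = 5.56515
SE* = √5.56515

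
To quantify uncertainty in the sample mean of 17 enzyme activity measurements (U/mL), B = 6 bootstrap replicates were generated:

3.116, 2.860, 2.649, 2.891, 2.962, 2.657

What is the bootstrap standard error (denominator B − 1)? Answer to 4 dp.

SE* = 0.1803

Bootstrap SE is the standard deviation of the 6 replicate means.
Mean of replicates: (3.116 + 2.860 + 2.649 + 2.891 + 2.962 + 2.657) / 6 = 17.13500 / 6 = 2.85583
Sum of squared deviations: (+0.26017)² + (+0.00417)² + (−0.20683)² + (+0.03517)² + (+0.10617)² + (−0.19883)² = 0.16253
Variance = 0.16253 / 5 = 0.03251
SE* = √0.03251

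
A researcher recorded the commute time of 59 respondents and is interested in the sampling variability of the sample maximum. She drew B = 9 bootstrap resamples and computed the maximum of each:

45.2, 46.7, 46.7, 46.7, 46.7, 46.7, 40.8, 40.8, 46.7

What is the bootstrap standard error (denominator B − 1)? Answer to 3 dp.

Bootstrap SE is the standard deviation of the 9 replicate maximums.
Mean of replicates: (45.2 + 46.7 + 46.7 + 46.7 + 46.7 + 46.7 + 40.8 + 40.8 + 46.7) / 9 = 407.0000 / 9 = 45.2222
Sum of squared deviations: (−0.0222)² + (+1.4778)² + (+1.4778)² + (+1.4778)² + (+1.4778)² + (+1.4778)² + (−4.4222)² + (−4.4222)² + (+1.4778)² = 52.2156
Variance = 52.2156 / 8 = 6.5269
SE* = √6.5269

SE* = 2.555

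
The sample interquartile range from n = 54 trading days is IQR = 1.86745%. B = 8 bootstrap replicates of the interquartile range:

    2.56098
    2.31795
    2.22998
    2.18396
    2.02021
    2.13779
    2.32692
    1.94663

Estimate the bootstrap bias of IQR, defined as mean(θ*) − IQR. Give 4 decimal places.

bias = +0.3481

mean(θ*) = (2.56098 + 2.31795 + 2.22998 + 2.18396 + 2.02021 + 2.13779 + 2.32692 + 1.94663) / 8 = 2.21555
bias = 2.21555 − 1.86745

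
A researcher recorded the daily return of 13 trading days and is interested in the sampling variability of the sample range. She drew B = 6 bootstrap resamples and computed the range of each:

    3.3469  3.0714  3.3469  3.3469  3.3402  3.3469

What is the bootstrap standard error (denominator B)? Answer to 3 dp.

Bootstrap SE is the standard deviation of the 6 replicate ranges.
Mean of replicates: (3.3469 + 3.0714 + 3.3469 + 3.3469 + 3.3402 + 3.3469) / 6 = 19.79920 / 6 = 3.29987
Sum of squared deviations: (+0.04703)² + (−0.22847)² + (+0.04703)² + (+0.04703)² + (+0.04033)² + (+0.04703)² = 0.06267
Variance = 0.06267 / 6 = 0.01045
SE* = √0.01045

SE* = 0.102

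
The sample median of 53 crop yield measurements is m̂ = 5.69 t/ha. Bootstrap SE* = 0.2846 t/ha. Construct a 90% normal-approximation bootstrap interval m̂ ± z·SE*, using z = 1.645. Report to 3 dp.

Margin = 1.645 × 0.2846 = 0.4682
Interval: 5.69 ± 0.4682

(5.222, 6.158)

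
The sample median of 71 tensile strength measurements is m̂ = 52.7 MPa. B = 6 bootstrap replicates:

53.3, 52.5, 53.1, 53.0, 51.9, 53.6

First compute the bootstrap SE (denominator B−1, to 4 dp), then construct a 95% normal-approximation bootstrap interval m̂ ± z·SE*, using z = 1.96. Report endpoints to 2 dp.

(51.50, 53.90)

Mean of replicates = 52.9000; sum of squared deviations = 1.8600; SE* = √(1.8600/5) = 0.6099
Margin = 1.96 × 0.6099 = 1.195
Interval: 52.7 ± 1.195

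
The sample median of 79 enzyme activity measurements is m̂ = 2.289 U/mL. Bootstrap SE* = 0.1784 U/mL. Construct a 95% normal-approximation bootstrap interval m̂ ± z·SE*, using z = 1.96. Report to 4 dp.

Margin = 1.96 × 0.1784 = 0.34966
Interval: 2.289 ± 0.34966

(1.9393, 2.6387)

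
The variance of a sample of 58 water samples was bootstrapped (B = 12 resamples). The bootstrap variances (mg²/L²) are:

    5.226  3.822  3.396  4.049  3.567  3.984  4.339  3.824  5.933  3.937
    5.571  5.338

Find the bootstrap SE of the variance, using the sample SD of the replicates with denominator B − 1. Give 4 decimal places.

SE* = 0.8614

Bootstrap SE is the standard deviation of the 12 replicate variances.
Mean of replicates: (5.226 + 3.822 + 3.396 + 4.049 + 3.567 + 3.984 + 4.339 + 3.824 + 5.933 + 3.937 + 5.571 + 5.338) / 12 = 52.98600 / 12 = 4.41550
Sum of squared deviations: (+0.81050)² + (−0.59350)² + (−1.01950)² + (−0.36650)² + (−0.84850)² + (−0.43150)² + (−0.07650)² + (−0.59150)² + (+1.51750)² + (−0.47850)² + (+1.15550)² + (+0.92250)² = 8.16268
Variance = 8.16268 / 11 = 0.74206
SE* = √0.74206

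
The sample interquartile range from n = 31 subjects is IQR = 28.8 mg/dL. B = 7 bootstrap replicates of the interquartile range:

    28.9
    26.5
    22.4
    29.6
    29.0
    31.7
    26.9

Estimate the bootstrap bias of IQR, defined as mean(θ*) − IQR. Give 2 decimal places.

bias = −0.94

mean(θ*) = (28.9 + 26.5 + 22.4 + 29.6 + 29.0 + 31.7 + 26.9) / 7 = 27.857
bias = 27.857 − 28.8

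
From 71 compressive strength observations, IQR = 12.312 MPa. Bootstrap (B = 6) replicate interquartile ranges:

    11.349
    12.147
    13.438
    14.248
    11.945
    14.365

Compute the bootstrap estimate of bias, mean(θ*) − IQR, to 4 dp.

mean(θ*) = (11.349 + 12.147 + 13.438 + 14.248 + 11.945 + 14.365) / 6 = 12.91533
bias = 12.91533 − 12.312

bias = +0.6033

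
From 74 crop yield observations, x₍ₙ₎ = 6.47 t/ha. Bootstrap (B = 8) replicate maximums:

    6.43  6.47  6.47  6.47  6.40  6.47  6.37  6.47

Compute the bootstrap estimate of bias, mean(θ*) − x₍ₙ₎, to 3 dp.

bias = −0.026

mean(θ*) = (6.43 + 6.47 + 6.47 + 6.47 + 6.40 + 6.47 + 6.37 + 6.47) / 8 = 6.4437
bias = 6.4437 − 6.47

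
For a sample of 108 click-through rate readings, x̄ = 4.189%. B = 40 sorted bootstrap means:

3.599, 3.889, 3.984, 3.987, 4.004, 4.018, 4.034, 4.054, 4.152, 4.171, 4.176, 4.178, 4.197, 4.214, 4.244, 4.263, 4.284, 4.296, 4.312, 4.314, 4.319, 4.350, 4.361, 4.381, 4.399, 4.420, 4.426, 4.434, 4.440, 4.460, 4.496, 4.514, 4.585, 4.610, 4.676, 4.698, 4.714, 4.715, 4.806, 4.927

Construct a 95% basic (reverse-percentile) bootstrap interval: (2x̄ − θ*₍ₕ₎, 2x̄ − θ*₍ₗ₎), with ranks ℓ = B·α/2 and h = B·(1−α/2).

Percentile endpoints at ranks 1 and 39: θ*₍1₎ = 3.599, θ*₍39₎ = 4.806.
Basic interval reflects these around x̄:
  lower = 2 × 4.189 − 4.806 = 3.572
  upper = 2 × 4.189 − 3.599 = 4.779

(3.572, 4.779)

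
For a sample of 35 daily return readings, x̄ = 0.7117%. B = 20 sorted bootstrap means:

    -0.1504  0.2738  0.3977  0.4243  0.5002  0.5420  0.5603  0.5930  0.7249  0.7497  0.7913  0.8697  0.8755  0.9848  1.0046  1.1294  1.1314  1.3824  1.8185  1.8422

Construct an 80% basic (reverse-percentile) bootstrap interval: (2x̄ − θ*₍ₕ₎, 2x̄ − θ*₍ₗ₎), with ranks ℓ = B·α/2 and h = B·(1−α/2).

Percentile endpoints at ranks 2 and 18: θ*₍2₎ = 0.2738, θ*₍18₎ = 1.3824.
Basic interval reflects these around x̄:
  lower = 2 × 0.7117 − 1.3824 = 0.0410
  upper = 2 × 0.7117 − 0.2738 = 1.1496

(0.0410, 1.1496)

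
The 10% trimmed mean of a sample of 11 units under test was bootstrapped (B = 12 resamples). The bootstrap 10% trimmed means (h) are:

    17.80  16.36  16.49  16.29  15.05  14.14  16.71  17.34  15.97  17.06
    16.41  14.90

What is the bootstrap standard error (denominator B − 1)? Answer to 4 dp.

SE* = 1.0587

Bootstrap SE is the standard deviation of the 12 replicate 10% trimmed means.
Mean of replicates: (17.80 + 16.36 + 16.49 + 16.29 + 15.05 + 14.14 + 16.71 + 17.34 + 15.97 + 17.06 + 16.41 + 14.90) / 12 = 194.52000 / 12 = 16.21000
Sum of squared deviations: (+1.59000)² + (+0.15000)² + (+0.28000)² + (+0.08000)² + (−1.16000)² + (−2.07000)² + (+0.50000)² + (+1.13000)² + (−0.24000)² + (+0.85000)² + (+0.20000)² + (−1.31000)² = 12.32900
Variance = 12.32900 / 11 = 1.12082
SE* = √1.12082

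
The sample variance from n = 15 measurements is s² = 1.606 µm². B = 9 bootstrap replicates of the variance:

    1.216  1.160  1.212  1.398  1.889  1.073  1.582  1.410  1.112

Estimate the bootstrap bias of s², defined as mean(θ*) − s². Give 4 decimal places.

bias = −0.2669

mean(θ*) = (1.216 + 1.160 + 1.212 + 1.398 + 1.889 + 1.073 + 1.582 + 1.410 + 1.112) / 9 = 1.33911
bias = 1.33911 − 1.606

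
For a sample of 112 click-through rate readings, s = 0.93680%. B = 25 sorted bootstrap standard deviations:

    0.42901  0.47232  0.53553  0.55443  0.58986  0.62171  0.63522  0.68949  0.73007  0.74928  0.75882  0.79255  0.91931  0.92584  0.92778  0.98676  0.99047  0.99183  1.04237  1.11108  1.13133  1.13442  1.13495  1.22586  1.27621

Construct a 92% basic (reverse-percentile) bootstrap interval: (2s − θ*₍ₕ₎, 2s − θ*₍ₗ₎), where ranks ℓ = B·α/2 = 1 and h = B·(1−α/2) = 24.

Percentile endpoints at ranks 1 and 24: θ*₍1₎ = 0.42901, θ*₍24₎ = 1.22586.
Basic interval reflects these around s:
  lower = 2 × 0.93680 − 1.22586 = 0.64774
  upper = 2 × 0.93680 − 0.42901 = 1.44459

(0.64774, 1.44459)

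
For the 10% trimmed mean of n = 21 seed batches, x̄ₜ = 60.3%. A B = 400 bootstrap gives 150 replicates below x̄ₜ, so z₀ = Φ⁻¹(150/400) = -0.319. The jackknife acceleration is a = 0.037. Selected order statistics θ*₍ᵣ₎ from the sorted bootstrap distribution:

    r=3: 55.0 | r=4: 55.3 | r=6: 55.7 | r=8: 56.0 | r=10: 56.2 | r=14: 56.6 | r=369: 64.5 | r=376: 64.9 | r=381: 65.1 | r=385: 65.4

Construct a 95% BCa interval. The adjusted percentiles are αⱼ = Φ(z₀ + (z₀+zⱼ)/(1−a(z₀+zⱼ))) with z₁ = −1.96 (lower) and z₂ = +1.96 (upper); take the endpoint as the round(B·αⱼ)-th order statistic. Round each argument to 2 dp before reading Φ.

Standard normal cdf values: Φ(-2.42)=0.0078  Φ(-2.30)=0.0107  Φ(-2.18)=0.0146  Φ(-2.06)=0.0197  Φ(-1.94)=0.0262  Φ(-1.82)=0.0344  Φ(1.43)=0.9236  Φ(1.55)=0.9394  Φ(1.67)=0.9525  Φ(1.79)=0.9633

(55.0, 64.5)

Lower: z₀ + z₁ = -0.319 + (-1.960) = -2.279; 1 − a(z₀+z₁) = 1 − (0.037)(-2.279) = 1.0843; argument = -0.319 + (-2.279)/1.0843 = -2.4208 → -2.42.
α₁ = Φ(-2.42) = 0.0078; rank = round(400 × 0.0078) = 3; θ*₍3₎ = 55.0.
Upper: z₀ + z₂ = 1.641; 1 − a(z₀+z₂) = 0.9393; argument = 1.4281 → 1.43; α₂ = 0.9236; rank = 369; θ*₍369₎ = 64.5.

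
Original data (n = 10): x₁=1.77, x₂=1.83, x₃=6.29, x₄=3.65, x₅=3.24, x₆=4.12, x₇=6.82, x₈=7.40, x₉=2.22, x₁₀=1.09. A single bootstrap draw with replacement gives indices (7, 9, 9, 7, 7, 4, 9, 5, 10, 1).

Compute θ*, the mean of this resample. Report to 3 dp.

θ* = 3.687

Resample values: 6.82, 2.22, 2.22, 6.82, 6.82, 3.65, 2.22, 3.24, 1.09, 1.77.
Mean = (6.82 + 2.22 + 2.22 + 6.82 + 6.82 + 3.65 + 2.22 + 3.24 + 1.09 + 1.77) / 10 = 36.870 / 10 = 3.687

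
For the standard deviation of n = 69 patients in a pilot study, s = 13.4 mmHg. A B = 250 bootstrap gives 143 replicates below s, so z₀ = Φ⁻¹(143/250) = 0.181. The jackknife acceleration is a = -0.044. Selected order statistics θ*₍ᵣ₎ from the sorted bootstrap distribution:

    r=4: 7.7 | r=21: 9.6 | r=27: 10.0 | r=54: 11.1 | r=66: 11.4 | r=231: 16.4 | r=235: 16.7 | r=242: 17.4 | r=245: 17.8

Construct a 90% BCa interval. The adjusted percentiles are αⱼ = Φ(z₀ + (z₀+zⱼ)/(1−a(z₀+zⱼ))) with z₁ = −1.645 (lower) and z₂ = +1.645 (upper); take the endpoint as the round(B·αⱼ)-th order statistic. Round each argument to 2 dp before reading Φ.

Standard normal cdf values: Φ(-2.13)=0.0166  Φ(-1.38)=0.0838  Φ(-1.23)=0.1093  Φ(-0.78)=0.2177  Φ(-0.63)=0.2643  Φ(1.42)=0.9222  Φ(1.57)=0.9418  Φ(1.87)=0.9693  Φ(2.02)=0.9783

Lower: z₀ + z₁ = 0.181 + (-1.645) = -1.464; 1 − a(z₀+z₁) = 1 − (-0.044)(-1.464) = 0.9356; argument = 0.181 + (-1.464)/0.9356 = -1.3838 → -1.38.
α₁ = Φ(-1.38) = 0.0838; rank = round(250 × 0.0838) = 21; θ*₍21₎ = 9.6.
Upper: z₀ + z₂ = 1.826; 1 − a(z₀+z₂) = 1.0803; argument = 1.8712 → 1.87; α₂ = 0.9693; rank = 242; θ*₍242₎ = 17.4.

(9.6, 17.4)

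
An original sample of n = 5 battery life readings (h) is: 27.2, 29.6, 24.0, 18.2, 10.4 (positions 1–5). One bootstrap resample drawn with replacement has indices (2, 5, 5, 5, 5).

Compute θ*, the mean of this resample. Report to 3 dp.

θ* = 14.240

Resample values: 29.6, 10.4, 10.4, 10.4, 10.4.
Mean = (29.6 + 10.4 + 10.4 + 10.4 + 10.4) / 5 = 71.20 / 5 = 14.240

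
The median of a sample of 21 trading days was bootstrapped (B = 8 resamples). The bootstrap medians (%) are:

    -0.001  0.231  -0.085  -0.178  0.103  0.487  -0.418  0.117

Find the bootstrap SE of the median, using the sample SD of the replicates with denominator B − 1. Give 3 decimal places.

Bootstrap SE is the standard deviation of the 8 replicate medians.
Mean of replicates: ((-0.001) + 0.231 + (-0.085) + (-0.178) + 0.103 + 0.487 + (-0.418) + 0.117) / 8 = 0.2560 / 8 = 0.0320
Sum of squared deviations: (−0.0330)² + (+0.1990)² + (−0.1170)² + (−0.2100)² + (+0.0710)² + (+0.4550)² + (−0.4500)² + (+0.0850)² = 0.5203
Variance = 0.5203 / 7 = 0.0743
SE* = √0.0743

SE* = 0.273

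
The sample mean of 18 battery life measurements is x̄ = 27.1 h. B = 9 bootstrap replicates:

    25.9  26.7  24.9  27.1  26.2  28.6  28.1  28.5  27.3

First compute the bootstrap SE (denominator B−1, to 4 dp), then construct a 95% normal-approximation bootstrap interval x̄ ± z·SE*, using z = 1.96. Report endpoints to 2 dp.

(24.65, 29.55)

Mean of replicates = 27.0333; sum of squared deviations = 12.4600; SE* = √(12.4600/8) = 1.2480
Margin = 1.96 × 1.2480 = 2.446
Interval: 27.1 ± 2.446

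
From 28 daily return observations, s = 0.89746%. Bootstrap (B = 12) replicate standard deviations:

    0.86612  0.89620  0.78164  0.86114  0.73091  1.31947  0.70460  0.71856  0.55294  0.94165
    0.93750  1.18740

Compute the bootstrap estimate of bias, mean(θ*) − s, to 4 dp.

bias = −0.0226

mean(θ*) = (0.86612 + 0.89620 + 0.78164 + 0.86114 + 0.73091 + 1.31947 + 0.70460 + 0.71856 + 0.55294 + 0.94165 + 0.93750 + 1.18740) / 12 = 0.87484
bias = 0.87484 − 0.89746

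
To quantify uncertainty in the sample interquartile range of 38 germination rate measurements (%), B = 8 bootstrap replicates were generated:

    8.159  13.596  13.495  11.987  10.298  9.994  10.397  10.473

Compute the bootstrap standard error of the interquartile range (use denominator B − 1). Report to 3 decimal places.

Bootstrap SE is the standard deviation of the 8 replicate interquartile ranges.
Mean of replicates: (8.159 + 13.596 + 13.495 + 11.987 + 10.298 + 9.994 + 10.397 + 10.473) / 8 = 88.3990 / 8 = 11.0499
Sum of squared deviations: (−2.8909)² + (+2.5461)² + (+2.4451)² + (+0.9371)² + (−0.7519)² + (−1.0559)² + (−0.6529)² + (−0.5769)² = 24.1360
Variance = 24.1360 / 7 = 3.4480
SE* = √3.4480

SE* = 1.857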